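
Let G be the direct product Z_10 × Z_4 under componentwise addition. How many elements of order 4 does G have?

4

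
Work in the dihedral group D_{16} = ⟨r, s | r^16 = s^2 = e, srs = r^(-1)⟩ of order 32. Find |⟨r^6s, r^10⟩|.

16

|⟨r^6s⟩| = 2 and |⟨r^10⟩| = 8, so |H| is a multiple of lcm(2, 8) = 8 and divides |G| = 32.
Closing under the operation: H = {e, r^2, r^4, r^6, r^8, r^10, r^12, r^14, s, r^2s, r^4s, r^6s, r^8s, r^10s, r^12s, r^14s}, so |H| = 16.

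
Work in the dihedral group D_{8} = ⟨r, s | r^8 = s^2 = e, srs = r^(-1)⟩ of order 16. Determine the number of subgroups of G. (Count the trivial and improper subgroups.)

|G| = 16, so by Lagrange every subgroup order divides 16. Divisors: 1, 2, 4, 8, 16.
Subgroups by order — order 1: 1; order 2: 9; order 4: 5; order 8: 3; order 16: 1.
Total: 1 + 9 + 5 + 3 + 1 = 19.

19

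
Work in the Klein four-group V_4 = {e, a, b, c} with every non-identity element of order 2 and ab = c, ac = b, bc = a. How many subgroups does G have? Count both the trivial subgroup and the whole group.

|G| = 4, so by Lagrange every subgroup order divides 4. Divisors: 1, 2, 4.
Subgroups by order — order 1: 1; order 2: 3; order 4: 1.
Total: 1 + 3 + 1 = 5.

5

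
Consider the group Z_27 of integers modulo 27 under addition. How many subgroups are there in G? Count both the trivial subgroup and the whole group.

A cyclic group of order 27 has exactly one subgroup for each divisor of 27.
Divisors of 27: 1, 3, 9, 27.
So Z_27 has 4 subgroups.

4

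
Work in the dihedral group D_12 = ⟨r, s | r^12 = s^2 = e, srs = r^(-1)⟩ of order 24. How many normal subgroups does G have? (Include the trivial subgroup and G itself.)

9

G has 34 subgroups. Checking conjugation-invariance by order — order 1: 1/1 normal; order 2: 1/13 normal; order 3: 1/1 normal; order 4: 1/7 normal; order 6: 1/5 normal; order 8: 0/3 normal; order 12: 3/3 normal; order 24: 1/1 normal.
Total normal subgroups: 9.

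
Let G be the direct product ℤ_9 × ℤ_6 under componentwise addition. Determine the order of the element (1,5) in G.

18

The order of (1,5) in Z_9 × Z_6 is lcm(ord(1) in Z_9, ord(5) in Z_6).
ord(1) = 9 and ord(5) = 6, so |⟨(1,5)⟩| = lcm(9, 6) = 18.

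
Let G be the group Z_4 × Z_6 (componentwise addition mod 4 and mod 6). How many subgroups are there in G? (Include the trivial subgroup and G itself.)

|G| = 24, so by Lagrange every subgroup order divides 24. Divisors: 1, 2, 3, 4, 6, 8, 12, 24.
Subgroups by order — order 1: 1; order 2: 3; order 3: 1; order 4: 3; order 6: 3; order 8: 1; order 12: 3; order 24: 1.
Total: 1 + 3 + 1 + 3 + 3 + 1 + 3 + 1 = 16.

16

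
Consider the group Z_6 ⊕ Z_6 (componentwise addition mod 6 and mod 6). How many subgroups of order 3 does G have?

4

|G| = 36 and 3 | 36, so subgroups of order 3 are possible by Lagrange.
The subgroups of order 3 are: {(0,0), (0,2), (0,4)}; {(0,0), (2,0), (4,0)}; {(0,0), (2,2), (4,4)}; {(0,0), (2,4), (4,2)}.
So G has 4 subgroups of order 3.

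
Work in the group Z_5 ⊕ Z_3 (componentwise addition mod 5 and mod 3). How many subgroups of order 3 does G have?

|G| = 15 and 3 | 15, so subgroups of order 3 are possible by Lagrange.
The subgroups of order 3 are: {(0,0), (0,1), (0,2)}.
So G has 1 subgroup of order 3.

1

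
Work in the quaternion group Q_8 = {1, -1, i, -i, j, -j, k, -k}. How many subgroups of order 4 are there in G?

3

|G| = 8 and 4 | 8, so subgroups of order 4 are possible by Lagrange.
The subgroups of order 4 are: {1, -1, i, -i}; {1, -1, j, -j}; {1, -1, k, -k}.
So G has 3 subgroups of order 4.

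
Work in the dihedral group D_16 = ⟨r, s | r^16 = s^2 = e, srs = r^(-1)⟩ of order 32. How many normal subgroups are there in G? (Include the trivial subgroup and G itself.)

8

G has 36 subgroups. Checking conjugation-invariance by order — order 1: 1/1 normal; order 2: 1/17 normal; order 4: 1/9 normal; order 8: 1/5 normal; order 16: 3/3 normal; order 32: 1/1 normal.
Total normal subgroups: 8.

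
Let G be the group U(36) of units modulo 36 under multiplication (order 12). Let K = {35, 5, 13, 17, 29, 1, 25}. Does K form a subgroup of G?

|K| = 7 does not divide |G| = 12, so by Lagrange K is not a subgroup.

No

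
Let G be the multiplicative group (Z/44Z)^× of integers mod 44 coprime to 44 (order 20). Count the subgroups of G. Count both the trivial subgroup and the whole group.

10

|G| = 20, so by Lagrange every subgroup order divides 20. Divisors: 1, 2, 4, 5, 10, 20.
Subgroups by order — order 1: 1; order 2: 3; order 4: 1; order 5: 1; order 10: 3; order 20: 1.
Total: 1 + 3 + 1 + 1 + 3 + 1 = 10.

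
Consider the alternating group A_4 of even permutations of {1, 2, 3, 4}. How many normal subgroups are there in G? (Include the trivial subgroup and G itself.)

G has 10 subgroups. Checking conjugation-invariance by order — order 1: 1/1 normal; order 2: 0/3 normal; order 3: 0/4 normal; order 4: 1/1 normal; order 12: 1/1 normal.
Total normal subgroups: 3.

3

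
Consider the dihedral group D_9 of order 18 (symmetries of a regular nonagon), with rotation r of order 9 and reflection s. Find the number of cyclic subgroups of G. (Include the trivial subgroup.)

12

Each element a generates a cyclic subgroup ⟨a⟩; distinct elements may generate the same one (a cyclic group of order d has φ(d) generators).
Cyclic subgroups by order — order 1: 1; order 2: 9; order 3: 1; order 9: 1.
Total: 12.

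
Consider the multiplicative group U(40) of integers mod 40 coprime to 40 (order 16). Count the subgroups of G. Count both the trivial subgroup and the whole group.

|G| = 16, so by Lagrange every subgroup order divides 16. Divisors: 1, 2, 4, 8, 16.
Subgroups by order — order 1: 1; order 2: 7; order 4: 11; order 8: 7; order 16: 1.
Total: 1 + 7 + 11 + 7 + 1 = 27.

27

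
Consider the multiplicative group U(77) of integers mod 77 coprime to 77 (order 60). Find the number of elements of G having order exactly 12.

0

No element of G has order 12 (even though 12 | 60).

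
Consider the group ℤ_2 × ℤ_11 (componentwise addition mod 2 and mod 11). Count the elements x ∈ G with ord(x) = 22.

An element (a,b) has order lcm(ord(a), ord(b)); count pairs with lcm equal to 22.
Enumerating gives 10 such elements.

10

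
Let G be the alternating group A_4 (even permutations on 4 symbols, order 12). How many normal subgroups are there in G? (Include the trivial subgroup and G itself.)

G has 10 subgroups. Checking conjugation-invariance by order — order 1: 1/1 normal; order 2: 0/3 normal; order 3: 0/4 normal; order 4: 1/1 normal; order 12: 1/1 normal.
Total normal subgroups: 3.

3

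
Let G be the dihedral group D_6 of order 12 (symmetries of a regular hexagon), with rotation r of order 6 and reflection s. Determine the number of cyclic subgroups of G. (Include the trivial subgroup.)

Group the elements of G by the cyclic subgroup they generate; each cyclic subgroup of order d accounts for φ(d) elements.
Cyclic subgroups by order — order 1: 1; order 2: 7; order 3: 1; order 6: 1.
Total: 10.

10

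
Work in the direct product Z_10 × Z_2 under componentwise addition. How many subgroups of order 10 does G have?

3

|G| = 20 and 10 | 20, so subgroups of order 10 are possible by Lagrange.
The subgroups of order 10 are: {(0,0), (0,1), (2,0), (2,1), (4,0), (4,1), (6,0), (6,1), (8,0), (8,1)}; {(0,0), (1,0), (2,0), (3,0), (4,0), (5,0), (6,0), (7,0), (8,0), (9,0)}; {(0,0), (1,1), (2,0), (3,1), (4,0), (5,1), (6,0), (7,1), (8,0), (9,1)}.
So G has 3 subgroups of order 10.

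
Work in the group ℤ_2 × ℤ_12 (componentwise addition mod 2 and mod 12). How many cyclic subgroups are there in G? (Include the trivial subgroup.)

12

Group the elements of G by the cyclic subgroup they generate; each cyclic subgroup of order d accounts for φ(d) elements.
Cyclic subgroups by order — order 1: 1; order 2: 3; order 3: 1; order 4: 2; order 6: 3; order 12: 2.
Total: 12.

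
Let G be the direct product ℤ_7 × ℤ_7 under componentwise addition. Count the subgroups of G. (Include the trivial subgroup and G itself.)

|G| = 49, so by Lagrange every subgroup order divides 49. Divisors: 1, 7, 49.
Subgroups by order — order 1: 1; order 7: 8; order 49: 1.
Total: 1 + 8 + 1 = 10.

10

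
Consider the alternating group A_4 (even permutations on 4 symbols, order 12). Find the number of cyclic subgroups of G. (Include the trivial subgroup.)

A cyclic subgroup of order d is generated by each of its φ(d) elements of order d, so the cyclic subgroups of order d number (#elements of order d)/φ(d).
Cyclic subgroups by order — order 1: 1; order 2: 3; order 3: 4.
Total: 8.

8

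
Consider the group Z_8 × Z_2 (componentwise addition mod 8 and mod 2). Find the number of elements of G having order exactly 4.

4

An element (a,b) has order lcm(ord(a), ord(b)); count pairs with lcm equal to 4.
Enumerating gives 4 such elements.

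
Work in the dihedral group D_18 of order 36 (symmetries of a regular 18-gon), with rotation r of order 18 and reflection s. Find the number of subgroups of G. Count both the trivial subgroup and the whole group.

45

|G| = 36, so by Lagrange every subgroup order divides 36. Divisors: 1, 2, 3, 4, 6, 9, 12, 18, 36.
Subgroups by order — order 1: 1; order 2: 19; order 3: 1; order 4: 9; order 6: 7; order 9: 1; order 12: 3; order 18: 3; order 36: 1.
Total: 1 + 19 + 1 + 9 + 7 + 1 + 3 + 3 + 1 = 45.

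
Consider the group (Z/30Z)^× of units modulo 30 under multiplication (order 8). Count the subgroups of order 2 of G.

3

|G| = 8 and 2 | 8, so subgroups of order 2 are possible by Lagrange.
The subgroups of order 2 are: {1, 11}; {1, 19}; {1, 29}.
So G has 3 subgroups of order 2.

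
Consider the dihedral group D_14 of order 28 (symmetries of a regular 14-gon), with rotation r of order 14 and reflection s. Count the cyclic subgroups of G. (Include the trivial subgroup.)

Group the elements of G by the cyclic subgroup they generate; each cyclic subgroup of order d accounts for φ(d) elements.
Cyclic subgroups by order — order 1: 1; order 2: 15; order 7: 1; order 14: 1.
Total: 18.

18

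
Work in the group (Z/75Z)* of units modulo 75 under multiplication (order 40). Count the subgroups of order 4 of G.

3

|G| = 40 and 4 | 40, so subgroups of order 4 are possible by Lagrange.
The subgroups of order 4 are: {1, 26, 49, 74}; {1, 32, 49, 68}; {1, 7, 43, 49}.
So G has 3 subgroups of order 4.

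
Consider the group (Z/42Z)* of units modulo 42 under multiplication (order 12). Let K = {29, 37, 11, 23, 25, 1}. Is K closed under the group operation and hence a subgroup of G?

Yes

|K| = 6 divides |G| = 12, consistent with Lagrange.
K contains the identity, every element's inverse is in K, and K is closed under ·: it is a subgroup.
In fact K = ⟨23⟩.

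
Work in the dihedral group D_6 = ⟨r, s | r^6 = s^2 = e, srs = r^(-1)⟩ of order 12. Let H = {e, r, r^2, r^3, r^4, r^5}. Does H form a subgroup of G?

Yes

|H| = 6 divides |G| = 12, consistent with Lagrange.
H contains the identity, every element's inverse is in H, and H is closed under ·: it is a subgroup.
In fact H = ⟨r^5⟩.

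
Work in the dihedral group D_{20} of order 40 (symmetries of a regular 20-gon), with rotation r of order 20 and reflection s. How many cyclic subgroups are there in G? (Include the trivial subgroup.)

Group the elements of G by the cyclic subgroup they generate; each cyclic subgroup of order d accounts for φ(d) elements.
Cyclic subgroups by order — order 1: 1; order 2: 21; order 4: 1; order 5: 1; order 10: 1; order 20: 1.
Total: 26.

26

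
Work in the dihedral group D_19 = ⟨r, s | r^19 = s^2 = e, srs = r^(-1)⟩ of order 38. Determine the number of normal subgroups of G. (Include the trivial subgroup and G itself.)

3

G has 22 subgroups. Checking conjugation-invariance by order — order 1: 1/1 normal; order 2: 0/19 normal; order 19: 1/1 normal; order 38: 1/1 normal.
Total normal subgroups: 3.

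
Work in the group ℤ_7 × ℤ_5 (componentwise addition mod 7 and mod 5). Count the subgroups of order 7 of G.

|G| = 35 and 7 | 35, so subgroups of order 7 are possible by Lagrange.
The subgroups of order 7 are: {(0,0), (1,0), (2,0), (3,0), (4,0), (5,0), (6,0)}.
So G has 1 subgroup of order 7.

1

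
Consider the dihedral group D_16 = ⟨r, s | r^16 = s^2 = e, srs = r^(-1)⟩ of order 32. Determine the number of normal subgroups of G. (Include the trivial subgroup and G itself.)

8

G has 36 subgroups. Checking conjugation-invariance by order — order 1: 1/1 normal; order 2: 1/17 normal; order 4: 1/9 normal; order 8: 1/5 normal; order 16: 3/3 normal; order 32: 1/1 normal.
Total normal subgroups: 8.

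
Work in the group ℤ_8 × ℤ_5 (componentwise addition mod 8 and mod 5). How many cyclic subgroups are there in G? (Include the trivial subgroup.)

8

Each element a generates a cyclic subgroup ⟨a⟩; distinct elements may generate the same one (a cyclic group of order d has φ(d) generators).
Cyclic subgroups by order — order 1: 1; order 2: 1; order 4: 1; order 5: 1; order 8: 1; order 10: 1; order 20: 1; order 40: 1.
Total: 8.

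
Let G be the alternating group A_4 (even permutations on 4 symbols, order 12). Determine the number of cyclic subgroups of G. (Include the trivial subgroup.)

Each element a generates a cyclic subgroup ⟨a⟩; distinct elements may generate the same one (a cyclic group of order d has φ(d) generators).
Cyclic subgroups by order — order 1: 1; order 2: 3; order 3: 4.
Total: 8.

8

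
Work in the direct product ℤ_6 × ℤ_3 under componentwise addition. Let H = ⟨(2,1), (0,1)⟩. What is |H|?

|⟨(2,1)⟩| = 3 and |⟨(0,1)⟩| = 3, so |H| is a multiple of lcm(3, 3) = 3 and divides |G| = 18.
Closing under the operation: H = {(0,0), (0,1), (0,2), (2,0), (2,1), (2,2), (4,0), (4,1), (4,2)}, so |H| = 9.

9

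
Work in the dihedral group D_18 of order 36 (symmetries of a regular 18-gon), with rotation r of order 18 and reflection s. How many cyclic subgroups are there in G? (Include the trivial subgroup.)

Each element a generates a cyclic subgroup ⟨a⟩; distinct elements may generate the same one (a cyclic group of order d has φ(d) generators).
Cyclic subgroups by order — order 1: 1; order 2: 19; order 3: 1; order 6: 1; order 9: 1; order 18: 1.
Total: 24.

24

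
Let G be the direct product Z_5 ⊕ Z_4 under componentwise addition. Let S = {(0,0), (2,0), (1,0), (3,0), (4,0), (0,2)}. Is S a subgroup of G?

No

|S| = 6 does not divide |G| = 20, so by Lagrange S is not a subgroup.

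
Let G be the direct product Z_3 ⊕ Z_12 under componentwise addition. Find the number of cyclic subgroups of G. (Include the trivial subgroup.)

Group the elements of G by the cyclic subgroup they generate; each cyclic subgroup of order d accounts for φ(d) elements.
Cyclic subgroups by order — order 1: 1; order 2: 1; order 3: 4; order 4: 1; order 6: 4; order 12: 4.
Total: 15.

15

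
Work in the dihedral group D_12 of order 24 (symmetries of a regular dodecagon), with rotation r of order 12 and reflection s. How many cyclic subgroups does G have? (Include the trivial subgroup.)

Each element a generates a cyclic subgroup ⟨a⟩; distinct elements may generate the same one (a cyclic group of order d has φ(d) generators).
Cyclic subgroups by order — order 1: 1; order 2: 13; order 3: 1; order 4: 1; order 6: 1; order 12: 1.
Total: 18.

18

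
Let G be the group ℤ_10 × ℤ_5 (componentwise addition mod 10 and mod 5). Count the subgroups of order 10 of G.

|G| = 50 and 10 | 50, so subgroups of order 10 are possible by Lagrange.
The subgroups of order 10 are: {(0,0), (0,1), (0,2), (0,3), (0,4), (5,0), (5,1), (5,2), (5,3), (5,4)}; {(0,0), (1,0), (2,0), (3,0), (4,0), (5,0), (6,0), (7,0), (8,0), (9,0)}; {(0,0), (1,1), (2,2), (3,3), (4,4), (5,0), (6,1), (7,2), (8,3), (9,4)}; {(0,0), (1,2), (2,4), (3,1), (4,3), (5,0), (6,2), (7,4), (8,1), (9,3)}; … (6 in all).
So G has 6 subgroups of order 10.

6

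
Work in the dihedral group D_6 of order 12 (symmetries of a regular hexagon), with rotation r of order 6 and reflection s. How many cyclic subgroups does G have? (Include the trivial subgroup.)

Each element a generates a cyclic subgroup ⟨a⟩; distinct elements may generate the same one (a cyclic group of order d has φ(d) generators).
Cyclic subgroups by order — order 1: 1; order 2: 7; order 3: 1; order 6: 1.
Total: 10.

10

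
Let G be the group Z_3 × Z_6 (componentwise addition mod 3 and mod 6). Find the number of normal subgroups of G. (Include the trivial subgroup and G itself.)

12

G is abelian, so every subgroup is normal.
G has 12 subgroups in total, hence 12 normal subgroups.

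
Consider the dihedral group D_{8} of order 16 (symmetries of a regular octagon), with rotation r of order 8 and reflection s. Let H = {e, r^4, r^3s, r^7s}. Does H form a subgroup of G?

|H| = 4 divides |G| = 16, consistent with Lagrange.
H contains the identity, every element's inverse is in H, and H is closed under ·: it is a subgroup.

Yes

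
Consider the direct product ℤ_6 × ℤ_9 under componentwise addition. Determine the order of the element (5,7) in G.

18

The order of (5,7) in Z_6 × Z_9 is lcm(ord(5) in Z_6, ord(7) in Z_9).
ord(5) = 6 and ord(7) = 9, so |⟨(5,7)⟩| = lcm(6, 9) = 18.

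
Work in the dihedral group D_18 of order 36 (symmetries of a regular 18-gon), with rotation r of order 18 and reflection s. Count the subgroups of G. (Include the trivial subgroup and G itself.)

|G| = 36, so by Lagrange every subgroup order divides 36. Divisors: 1, 2, 3, 4, 6, 9, 12, 18, 36.
Subgroups by order — order 1: 1; order 2: 19; order 3: 1; order 4: 9; order 6: 7; order 9: 1; order 12: 3; order 18: 3; order 36: 1.
Total: 1 + 19 + 1 + 9 + 7 + 1 + 3 + 3 + 1 = 45.

45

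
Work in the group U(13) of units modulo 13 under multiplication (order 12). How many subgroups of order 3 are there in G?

1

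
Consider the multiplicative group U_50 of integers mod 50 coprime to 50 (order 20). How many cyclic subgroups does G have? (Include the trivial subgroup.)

6

Group the elements of G by the cyclic subgroup they generate; each cyclic subgroup of order d accounts for φ(d) elements.
Cyclic subgroups by order — order 1: 1; order 2: 1; order 4: 1; order 5: 1; order 10: 1; order 20: 1.
Total: 6.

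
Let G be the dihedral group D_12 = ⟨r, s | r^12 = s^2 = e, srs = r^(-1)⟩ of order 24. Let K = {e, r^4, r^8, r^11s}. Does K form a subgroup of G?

Closure fails: r^11s · r^4 = r^7s ∉ K. So K is not a subgroup.

No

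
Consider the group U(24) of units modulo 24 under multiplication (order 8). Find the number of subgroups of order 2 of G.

|G| = 8 and 2 | 8, so subgroups of order 2 are possible by Lagrange.
The subgroups of order 2 are: {1, 11}; {1, 13}; {1, 17}; {1, 19}; … (7 in all).
So G has 7 subgroups of order 2.

7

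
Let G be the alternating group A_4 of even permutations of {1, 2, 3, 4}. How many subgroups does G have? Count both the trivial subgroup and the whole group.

10

|G| = 12, so by Lagrange every subgroup order divides 12. Divisors: 1, 2, 3, 4, 6, 12.
Subgroups by order — order 1: 1; order 2: 3; order 3: 4; order 4: 1; order 6: 0; order 12: 1.
Total: 1 + 3 + 4 + 1 + 0 + 1 = 10.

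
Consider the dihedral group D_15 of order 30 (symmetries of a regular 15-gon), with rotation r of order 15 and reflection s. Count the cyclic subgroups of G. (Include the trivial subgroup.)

Each element a generates a cyclic subgroup ⟨a⟩; distinct elements may generate the same one (a cyclic group of order d has φ(d) generators).
Cyclic subgroups by order — order 1: 1; order 2: 15; order 3: 1; order 5: 1; order 15: 1.
Total: 19.

19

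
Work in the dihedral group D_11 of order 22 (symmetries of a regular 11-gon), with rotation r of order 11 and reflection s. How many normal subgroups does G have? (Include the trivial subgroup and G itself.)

3

G has 14 subgroups. Checking conjugation-invariance by order — order 1: 1/1 normal; order 2: 0/11 normal; order 11: 1/1 normal; order 22: 1/1 normal.
Total normal subgroups: 3.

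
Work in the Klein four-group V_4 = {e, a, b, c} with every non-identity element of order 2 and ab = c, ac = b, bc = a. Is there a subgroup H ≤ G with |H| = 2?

2 | 4. A subgroup of order 2 is {e, a}.

Yes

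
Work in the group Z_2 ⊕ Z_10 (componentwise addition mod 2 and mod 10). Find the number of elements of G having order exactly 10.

An element (a,b) has order lcm(ord(a), ord(b)); count pairs with lcm equal to 10.
Enumerating gives 12 such elements.

12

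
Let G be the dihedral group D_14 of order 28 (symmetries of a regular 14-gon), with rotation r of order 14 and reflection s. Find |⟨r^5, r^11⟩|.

14

|⟨r^5⟩| = 14 and |⟨r^11⟩| = 14, so |H| is a multiple of lcm(14, 14) = 14 and divides |G| = 28.
Closing under the operation: H = {e, r, r^2, r^3, r^4, r^5, r^6, r^7, r^8, r^9, r^10, r^11, r^12, r^13}, so |H| = 14.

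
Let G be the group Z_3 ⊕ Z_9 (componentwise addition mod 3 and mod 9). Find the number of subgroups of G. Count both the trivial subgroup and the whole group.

10

|G| = 27, so by Lagrange every subgroup order divides 27. Divisors: 1, 3, 9, 27.
Subgroups by order — order 1: 1; order 3: 4; order 9: 4; order 27: 1.
Total: 1 + 4 + 4 + 1 = 10.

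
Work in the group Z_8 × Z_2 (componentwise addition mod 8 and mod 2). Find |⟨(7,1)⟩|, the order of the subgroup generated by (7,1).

8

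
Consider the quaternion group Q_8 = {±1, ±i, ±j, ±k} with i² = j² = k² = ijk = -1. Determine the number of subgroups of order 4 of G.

3

|G| = 8 and 4 | 8, so subgroups of order 4 are possible by Lagrange.
The subgroups of order 4 are: {1, -1, i, -i}; {1, -1, j, -j}; {1, -1, k, -k}.
So G has 3 subgroups of order 4.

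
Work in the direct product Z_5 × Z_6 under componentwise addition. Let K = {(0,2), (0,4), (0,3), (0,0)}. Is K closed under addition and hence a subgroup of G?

|K| = 4 does not divide |G| = 30, so by Lagrange K is not a subgroup.

No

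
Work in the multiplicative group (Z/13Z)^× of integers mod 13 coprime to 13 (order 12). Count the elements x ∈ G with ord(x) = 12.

The elements of order 12 are: 2, 6, 7, 11.
That's 4.

4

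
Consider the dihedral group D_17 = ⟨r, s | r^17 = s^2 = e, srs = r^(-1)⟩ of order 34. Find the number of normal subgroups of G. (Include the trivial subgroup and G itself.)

G has 20 subgroups. Checking conjugation-invariance by order — order 1: 1/1 normal; order 2: 0/17 normal; order 17: 1/1 normal; order 34: 1/1 normal.
Total normal subgroups: 3.

3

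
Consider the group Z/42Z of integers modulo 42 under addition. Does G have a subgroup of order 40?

40 does not divide |G| = 42, so by Lagrange no subgroup of order 40 exists.

No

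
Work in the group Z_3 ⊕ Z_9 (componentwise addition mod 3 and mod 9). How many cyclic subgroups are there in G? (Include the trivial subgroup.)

8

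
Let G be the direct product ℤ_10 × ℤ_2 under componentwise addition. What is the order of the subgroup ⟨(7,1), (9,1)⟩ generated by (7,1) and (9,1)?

|⟨(7,1)⟩| = 10 and |⟨(9,1)⟩| = 10, so |H| is a multiple of lcm(10, 10) = 10 and divides |G| = 20.
Closing under the operation: H = {(0,0), (1,1), (2,0), (3,1), (4,0), (5,1), (6,0), (7,1), (8,0), (9,1)}, so |H| = 10.

10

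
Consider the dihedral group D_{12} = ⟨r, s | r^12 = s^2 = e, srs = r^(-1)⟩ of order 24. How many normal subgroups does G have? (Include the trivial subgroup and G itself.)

G has 34 subgroups. Checking conjugation-invariance by order — order 1: 1/1 normal; order 2: 1/13 normal; order 3: 1/1 normal; order 4: 1/7 normal; order 6: 1/5 normal; order 8: 0/3 normal; order 12: 3/3 normal; order 24: 1/1 normal.
Total normal subgroups: 9.

9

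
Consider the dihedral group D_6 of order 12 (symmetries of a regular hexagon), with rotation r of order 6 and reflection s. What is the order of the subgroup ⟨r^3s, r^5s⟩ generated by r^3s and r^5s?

|⟨r^3s⟩| = 2 and |⟨r^5s⟩| = 2, so |H| is a multiple of lcm(2, 2) = 2 and divides |G| = 12.
Closing under the operation: H = {e, r^2, r^4, rs, r^3s, r^5s}, so |H| = 6.

6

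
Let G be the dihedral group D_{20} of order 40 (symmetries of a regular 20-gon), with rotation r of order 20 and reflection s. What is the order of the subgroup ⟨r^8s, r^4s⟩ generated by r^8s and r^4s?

10

|⟨r^8s⟩| = 2 and |⟨r^4s⟩| = 2, so |H| is a multiple of lcm(2, 2) = 2 and divides |G| = 40.
Closing under the operation: H = {e, r^4, r^8, r^12, r^16, s, r^4s, r^8s, r^12s, r^16s}, so |H| = 10.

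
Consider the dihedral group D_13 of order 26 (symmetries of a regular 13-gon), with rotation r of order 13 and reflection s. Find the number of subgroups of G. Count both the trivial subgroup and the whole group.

16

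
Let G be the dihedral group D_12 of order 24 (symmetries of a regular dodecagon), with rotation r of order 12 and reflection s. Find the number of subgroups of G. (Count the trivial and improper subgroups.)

|G| = 24, so by Lagrange every subgroup order divides 24. Divisors: 1, 2, 3, 4, 6, 8, 12, 24.
Subgroups by order — order 1: 1; order 2: 13; order 3: 1; order 4: 7; order 6: 5; order 8: 3; order 12: 3; order 24: 1.
Total: 1 + 13 + 1 + 7 + 5 + 3 + 3 + 1 = 34.

34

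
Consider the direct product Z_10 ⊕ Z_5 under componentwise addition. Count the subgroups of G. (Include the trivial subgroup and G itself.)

16

|G| = 50, so by Lagrange every subgroup order divides 50. Divisors: 1, 2, 5, 10, 25, 50.
Subgroups by order — order 1: 1; order 2: 1; order 5: 6; order 10: 6; order 25: 1; order 50: 1.
Total: 1 + 1 + 6 + 6 + 1 + 1 = 16.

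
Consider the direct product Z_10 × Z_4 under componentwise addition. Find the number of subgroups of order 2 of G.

|G| = 40 and 2 | 40, so subgroups of order 2 are possible by Lagrange.
The subgroups of order 2 are: {(0,0), (0,2)}; {(0,0), (5,0)}; {(0,0), (5,2)}.
So G has 3 subgroups of order 2.

3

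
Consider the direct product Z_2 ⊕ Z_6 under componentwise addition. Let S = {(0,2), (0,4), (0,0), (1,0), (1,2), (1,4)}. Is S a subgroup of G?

Yes

|S| = 6 divides |G| = 12, consistent with Lagrange.
S contains the identity, every element's inverse is in S, and S is closed under +: it is a subgroup.
In fact S = ⟨(1,2)⟩.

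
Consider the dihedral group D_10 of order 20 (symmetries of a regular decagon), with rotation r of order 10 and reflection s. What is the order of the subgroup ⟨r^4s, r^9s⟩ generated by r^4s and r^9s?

|⟨r^4s⟩| = 2 and |⟨r^9s⟩| = 2, so |H| is a multiple of lcm(2, 2) = 2 and divides |G| = 20.
Closing under the operation: H = {e, r^5, r^4s, r^9s}, so |H| = 4.

4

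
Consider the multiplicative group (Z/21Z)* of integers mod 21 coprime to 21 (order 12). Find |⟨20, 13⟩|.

4

|⟨20⟩| = 2 and |⟨13⟩| = 2, so |H| is a multiple of lcm(2, 2) = 2 and divides |G| = 12.
Closing under the operation: H = {1, 8, 13, 20}, so |H| = 4.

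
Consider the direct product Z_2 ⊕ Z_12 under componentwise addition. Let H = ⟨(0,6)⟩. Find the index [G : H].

12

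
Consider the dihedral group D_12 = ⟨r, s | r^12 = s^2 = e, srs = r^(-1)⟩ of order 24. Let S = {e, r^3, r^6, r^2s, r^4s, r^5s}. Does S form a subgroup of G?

No

r^3 ∈ S but its inverse r^9 ∉ S, so S is not a subgroup.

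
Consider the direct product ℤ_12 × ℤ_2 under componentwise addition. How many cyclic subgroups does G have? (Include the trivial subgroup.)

A cyclic subgroup of order d is generated by each of its φ(d) elements of order d, so the cyclic subgroups of order d number (#elements of order d)/φ(d).
Cyclic subgroups by order — order 1: 1; order 2: 3; order 3: 1; order 4: 2; order 6: 3; order 12: 2.
Total: 12.

12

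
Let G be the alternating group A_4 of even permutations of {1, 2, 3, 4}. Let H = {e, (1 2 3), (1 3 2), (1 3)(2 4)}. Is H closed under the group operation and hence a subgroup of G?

Closure fails: (1 3 2) ∘ (1 3)(2 4) = (1 2 4) ∉ H. So H is not a subgroup.

No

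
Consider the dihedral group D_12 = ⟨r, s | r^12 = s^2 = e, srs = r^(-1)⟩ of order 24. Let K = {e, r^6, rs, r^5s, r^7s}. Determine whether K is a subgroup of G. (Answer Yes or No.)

No

|K| = 5 does not divide |G| = 24, so by Lagrange K is not a subgroup.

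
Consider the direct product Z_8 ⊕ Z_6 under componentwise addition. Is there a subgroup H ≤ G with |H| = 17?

17 does not divide |G| = 48, so by Lagrange no subgroup of order 17 exists.

No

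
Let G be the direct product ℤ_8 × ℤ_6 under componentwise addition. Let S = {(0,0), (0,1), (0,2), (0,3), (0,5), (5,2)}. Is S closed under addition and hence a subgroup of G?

No

(0,2) ∈ S but its inverse (0,4) ∉ S, so S is not a subgroup.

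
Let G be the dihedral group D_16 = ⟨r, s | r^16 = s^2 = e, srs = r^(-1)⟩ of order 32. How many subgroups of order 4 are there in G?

9

|G| = 32 and 4 | 32, so subgroups of order 4 are possible by Lagrange.
The subgroups of order 4 are: {e, r^8, r^2s, r^10s}; {e, r^8, r^3s, r^11s}; {e, r^4, r^8, r^12}; {e, r^8, r^4s, r^12s}; … (9 in all).
So G has 9 subgroups of order 4.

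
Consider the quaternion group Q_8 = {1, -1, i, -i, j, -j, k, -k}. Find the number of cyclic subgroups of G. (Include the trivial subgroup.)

5

Group the elements of G by the cyclic subgroup they generate; each cyclic subgroup of order d accounts for φ(d) elements.
Cyclic subgroups by order — order 1: 1; order 2: 1; order 4: 3.
Total: 5.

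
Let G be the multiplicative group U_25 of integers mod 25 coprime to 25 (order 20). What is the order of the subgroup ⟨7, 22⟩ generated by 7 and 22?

|⟨7⟩| = 4 and |⟨22⟩| = 20, so |H| is a multiple of lcm(4, 20) = 20 and divides |G| = 20.
Closing {7, 22} under the group operation gives all of G, so |H| = 20.

20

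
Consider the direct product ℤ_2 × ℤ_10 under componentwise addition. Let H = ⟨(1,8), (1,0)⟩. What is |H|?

|⟨(1,8)⟩| = 10 and |⟨(1,0)⟩| = 2, so |H| is a multiple of lcm(10, 2) = 10 and divides |G| = 20.
Closing under the operation: H = {(0,0), (0,2), (0,4), (0,6), (0,8), (1,0), (1,2), (1,4), (1,6), (1,8)}, so |H| = 10.

10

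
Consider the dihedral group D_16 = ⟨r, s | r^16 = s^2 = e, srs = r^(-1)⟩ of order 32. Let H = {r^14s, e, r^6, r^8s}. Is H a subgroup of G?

r^6 ∈ H but its inverse r^10 ∉ H, so H is not a subgroup.

No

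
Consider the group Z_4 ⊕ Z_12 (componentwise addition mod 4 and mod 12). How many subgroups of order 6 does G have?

3

|G| = 48 and 6 | 48, so subgroups of order 6 are possible by Lagrange.
The subgroups of order 6 are: {(0,0), (0,2), (0,4), (0,6), (0,8), (0,10)}; {(0,0), (0,4), (0,8), (2,0), (2,4), (2,8)}; {(0,0), (0,4), (0,8), (2,2), (2,6), (2,10)}.
So G has 3 subgroups of order 6.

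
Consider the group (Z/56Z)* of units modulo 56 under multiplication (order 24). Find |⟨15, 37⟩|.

|⟨15⟩| = 2 and |⟨37⟩| = 6, so |H| is a multiple of lcm(2, 6) = 6 and divides |G| = 24.
Closing under the operation: H = {1, 9, 11, 15, 23, 25, 29, 37, 39, 43, 51, 53}, so |H| = 12.

12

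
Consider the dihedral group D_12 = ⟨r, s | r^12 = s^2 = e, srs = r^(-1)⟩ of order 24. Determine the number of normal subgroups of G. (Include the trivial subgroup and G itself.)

9

G has 34 subgroups. Checking conjugation-invariance by order — order 1: 1/1 normal; order 2: 1/13 normal; order 3: 1/1 normal; order 4: 1/7 normal; order 6: 1/5 normal; order 8: 0/3 normal; order 12: 3/3 normal; order 24: 1/1 normal.
Total normal subgroups: 9.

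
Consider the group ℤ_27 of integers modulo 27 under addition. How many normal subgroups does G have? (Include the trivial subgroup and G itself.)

G is abelian, so every subgroup is normal.
G has 4 subgroups in total, hence 4 normal subgroups.

4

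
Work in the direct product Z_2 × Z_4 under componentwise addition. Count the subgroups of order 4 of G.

3

|G| = 8 and 4 | 8, so subgroups of order 4 are possible by Lagrange.
The subgroups of order 4 are: {(0,0), (0,1), (0,2), (0,3)}; {(0,0), (0,2), (1,0), (1,2)}; {(0,0), (0,2), (1,1), (1,3)}.
So G has 3 subgroups of order 4.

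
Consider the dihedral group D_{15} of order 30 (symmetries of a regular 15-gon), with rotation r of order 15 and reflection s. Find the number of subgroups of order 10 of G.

|G| = 30 and 10 | 30, so subgroups of order 10 are possible by Lagrange.
The subgroups of order 10 are: {e, r^3, r^6, r^9, r^12, rs, r^4s, r^7s, r^10s, r^13s}; {e, r^3, r^6, r^9, r^12, r^2s, r^5s, r^8s, r^11s, r^14s}; {e, r^3, r^6, r^9, r^12, s, r^3s, r^6s, r^9s, r^12s}.
So G has 3 subgroups of order 10.

3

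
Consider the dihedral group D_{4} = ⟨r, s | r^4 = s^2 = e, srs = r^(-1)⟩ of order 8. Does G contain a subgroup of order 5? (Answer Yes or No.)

5 does not divide |G| = 8, so by Lagrange no subgroup of order 5 exists.

No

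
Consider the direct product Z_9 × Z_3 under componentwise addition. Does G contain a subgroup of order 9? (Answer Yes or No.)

9 | 27. A subgroup of order 9 is {(0,0), (0,1), (0,2), (3,0), (3,1), (3,2), (6,0), (6,1), (6,2)}.

Yes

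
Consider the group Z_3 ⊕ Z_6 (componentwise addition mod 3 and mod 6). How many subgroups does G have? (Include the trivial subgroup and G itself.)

|G| = 18, so by Lagrange every subgroup order divides 18. Divisors: 1, 2, 3, 6, 9, 18.
Subgroups by order — order 1: 1; order 2: 1; order 3: 4; order 6: 4; order 9: 1; order 18: 1.
Total: 1 + 1 + 4 + 4 + 1 + 1 = 12.

12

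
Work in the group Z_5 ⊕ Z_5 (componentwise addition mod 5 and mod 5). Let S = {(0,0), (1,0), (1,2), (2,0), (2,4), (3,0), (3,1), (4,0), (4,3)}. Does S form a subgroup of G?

No

|S| = 9 does not divide |G| = 25, so by Lagrange S is not a subgroup.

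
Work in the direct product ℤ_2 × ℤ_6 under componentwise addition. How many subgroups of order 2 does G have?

3

|G| = 12 and 2 | 12, so subgroups of order 2 are possible by Lagrange.
The subgroups of order 2 are: {(0,0), (0,3)}; {(0,0), (1,0)}; {(0,0), (1,3)}.
So G has 3 subgroups of order 2.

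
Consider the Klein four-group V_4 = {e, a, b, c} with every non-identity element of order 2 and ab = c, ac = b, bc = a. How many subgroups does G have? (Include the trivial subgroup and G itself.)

|G| = 4, so by Lagrange every subgroup order divides 4. Divisors: 1, 2, 4.
Subgroups by order — order 1: 1; order 2: 3; order 4: 1.
Total: 1 + 3 + 1 = 5.

5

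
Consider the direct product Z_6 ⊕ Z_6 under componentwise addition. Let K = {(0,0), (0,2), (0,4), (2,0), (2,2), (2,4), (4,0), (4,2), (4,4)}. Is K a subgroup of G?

|K| = 9 divides |G| = 36, consistent with Lagrange.
K contains the identity, every element's inverse is in K, and K is closed under +: it is a subgroup.

Yes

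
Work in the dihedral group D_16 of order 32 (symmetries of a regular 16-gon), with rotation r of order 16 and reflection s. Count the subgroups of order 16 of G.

3

|G| = 32 and 16 | 32, so subgroups of order 16 are possible by Lagrange.
The subgroups of order 16 are: {e, r, r^2, r^3, r^4, r^5, r^6, r^7, r^8, r^9, r^10, r^11, r^12, r^13, r^14, r^15}; {e, r^2, r^4, r^6, r^8, r^10, r^12, r^14, s, r^2s, r^4s, r^6s, r^8s, r^10s, r^12s, r^14s}; {e, r^2, r^4, r^6, r^8, r^10, r^12, r^14, rs, r^3s, r^5s, r^7s, r^9s, r^11s, r^13s, r^15s}.
So G has 3 subgroups of order 16.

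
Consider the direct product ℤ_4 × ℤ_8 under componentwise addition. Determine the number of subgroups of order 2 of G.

|G| = 32 and 2 | 32, so subgroups of order 2 are possible by Lagrange.
The subgroups of order 2 are: {(0,0), (0,4)}; {(0,0), (2,0)}; {(0,0), (2,4)}.
So G has 3 subgroups of order 2.

3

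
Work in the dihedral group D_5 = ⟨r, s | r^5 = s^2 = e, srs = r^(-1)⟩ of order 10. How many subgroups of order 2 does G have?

5

|G| = 10 and 2 | 10, so subgroups of order 2 are possible by Lagrange.
The subgroups of order 2 are: {e, r^2s}; {e, r^3s}; {e, r^4s}; {e, rs}; … (5 in all).
So G has 5 subgroups of order 2.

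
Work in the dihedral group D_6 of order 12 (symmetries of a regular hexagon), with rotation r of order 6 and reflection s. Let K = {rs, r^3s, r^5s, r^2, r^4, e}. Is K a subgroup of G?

Yes

|K| = 6 divides |G| = 12, consistent with Lagrange.
K contains the identity, every element's inverse is in K, and K is closed under ·: it is a subgroup.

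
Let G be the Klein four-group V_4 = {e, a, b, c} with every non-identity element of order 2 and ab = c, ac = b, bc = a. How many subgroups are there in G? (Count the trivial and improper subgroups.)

|G| = 4, so by Lagrange every subgroup order divides 4. Divisors: 1, 2, 4.
Subgroups by order — order 1: 1; order 2: 3; order 4: 1.
Total: 1 + 3 + 1 = 5.

5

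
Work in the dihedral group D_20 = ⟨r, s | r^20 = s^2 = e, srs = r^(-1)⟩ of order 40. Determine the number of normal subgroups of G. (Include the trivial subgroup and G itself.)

G has 48 subgroups. Checking conjugation-invariance by order — order 1: 1/1 normal; order 2: 1/21 normal; order 4: 1/11 normal; order 5: 1/1 normal; order 8: 0/5 normal; order 10: 1/5 normal; order 20: 3/3 normal; order 40: 1/1 normal.
Total normal subgroups: 9.

9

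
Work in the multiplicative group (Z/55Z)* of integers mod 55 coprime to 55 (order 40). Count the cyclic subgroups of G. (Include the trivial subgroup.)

Group the elements of G by the cyclic subgroup they generate; each cyclic subgroup of order d accounts for φ(d) elements.
Cyclic subgroups by order — order 1: 1; order 2: 3; order 4: 2; order 5: 1; order 10: 3; order 20: 2.
Total: 12.

12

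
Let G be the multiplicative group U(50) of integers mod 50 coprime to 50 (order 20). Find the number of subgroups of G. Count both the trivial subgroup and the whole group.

|G| = 20, so by Lagrange every subgroup order divides 20. Divisors: 1, 2, 4, 5, 10, 20.
Subgroups by order — order 1: 1; order 2: 1; order 4: 1; order 5: 1; order 10: 1; order 20: 1.
Total: 1 + 1 + 1 + 1 + 1 + 1 = 6.

6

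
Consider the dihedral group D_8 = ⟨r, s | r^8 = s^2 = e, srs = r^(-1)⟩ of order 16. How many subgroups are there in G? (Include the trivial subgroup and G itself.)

|G| = 16, so by Lagrange every subgroup order divides 16. Divisors: 1, 2, 4, 8, 16.
Subgroups by order — order 1: 1; order 2: 9; order 4: 5; order 8: 3; order 16: 1.
Total: 1 + 9 + 5 + 3 + 1 = 19.

19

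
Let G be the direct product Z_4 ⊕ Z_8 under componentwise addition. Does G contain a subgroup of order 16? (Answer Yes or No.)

Yes

16 | 32. A subgroup of order 16 is {(0,0), (0,1), (0,2), (0,3), (0,4), (0,5), (0,6), (0,7), (2,0), (2,1), (2,2), (2,3), (2,4), (2,5), (2,6), (2,7)}.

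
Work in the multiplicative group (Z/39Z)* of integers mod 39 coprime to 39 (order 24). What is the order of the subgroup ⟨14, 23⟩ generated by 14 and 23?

12

|⟨14⟩| = 2 and |⟨23⟩| = 6, so |H| is a multiple of lcm(2, 6) = 6 and divides |G| = 24.
Closing under the operation: H = {1, 4, 10, 14, 16, 17, 22, 23, 25, 29, 35, 38}, so |H| = 12.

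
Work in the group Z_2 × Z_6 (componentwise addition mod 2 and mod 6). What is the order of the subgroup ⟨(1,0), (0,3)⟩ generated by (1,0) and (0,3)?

4

|⟨(1,0)⟩| = 2 and |⟨(0,3)⟩| = 2, so |H| is a multiple of lcm(2, 2) = 2 and divides |G| = 12.
Closing under the operation: H = {(0,0), (0,3), (1,0), (1,3)}, so |H| = 4.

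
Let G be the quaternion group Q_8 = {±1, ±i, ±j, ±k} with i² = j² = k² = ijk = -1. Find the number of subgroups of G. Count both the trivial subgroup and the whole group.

|G| = 8, so by Lagrange every subgroup order divides 8. Divisors: 1, 2, 4, 8.
Subgroups by order — order 1: 1; order 2: 1; order 4: 3; order 8: 1.
Total: 1 + 1 + 3 + 1 = 6.

6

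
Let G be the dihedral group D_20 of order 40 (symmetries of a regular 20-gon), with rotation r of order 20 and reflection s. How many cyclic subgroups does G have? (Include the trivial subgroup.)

26

Each element a generates a cyclic subgroup ⟨a⟩; distinct elements may generate the same one (a cyclic group of order d has φ(d) generators).
Cyclic subgroups by order — order 1: 1; order 2: 21; order 4: 1; order 5: 1; order 10: 1; order 20: 1.
Total: 26.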